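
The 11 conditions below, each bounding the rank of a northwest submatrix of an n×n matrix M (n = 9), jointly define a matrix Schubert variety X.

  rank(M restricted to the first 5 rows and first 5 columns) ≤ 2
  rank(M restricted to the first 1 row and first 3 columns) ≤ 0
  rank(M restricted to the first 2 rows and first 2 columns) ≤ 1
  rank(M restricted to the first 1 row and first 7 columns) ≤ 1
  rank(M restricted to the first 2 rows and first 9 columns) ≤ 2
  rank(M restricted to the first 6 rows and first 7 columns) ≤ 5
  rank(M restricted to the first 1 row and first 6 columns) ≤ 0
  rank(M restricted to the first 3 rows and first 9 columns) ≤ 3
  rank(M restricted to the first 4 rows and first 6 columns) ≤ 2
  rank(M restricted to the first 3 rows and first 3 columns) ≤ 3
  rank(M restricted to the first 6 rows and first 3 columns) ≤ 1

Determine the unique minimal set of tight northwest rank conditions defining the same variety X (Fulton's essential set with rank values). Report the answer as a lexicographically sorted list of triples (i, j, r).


Computing R[i][j] = min implied NW-rank bound (n=9, 11 conditions):

  row 1: 0, 0, 0, 0, 0, 0, 1, 1, 1
  row 2: 1, 1, 1, 1, 1, 1, 2, 2, 2
  row 3: 1, 1, 1, 2, 2, 2, 3, 3, 3
  row 4: 1, 1, 1, 2, 2, 2, 3, 4, 4
  row 5: 1, 1, 1, 2, 2, 3, 4, 5, 5
  row 6: 1, 1, 1, 2, 3, 4, 5, 6, 6
  row 7: 1, 2, 2, 3, 4, 5, 6, 7, 7
  row 8: 1, 2, 3, 4, 5, 6, 7, 8, 8
  row 9: 1, 2, 3, 4, 5, 6, 7, 8, 9

so w = (7, 1, 4, 8, 6, 5, 2, 3, 9).

Rothe diagram D(w) (17 cells), 4 SE-corners (essential conditions):

[(1, 6, 0), (4, 6, 2), (5, 5, 2), (6, 3, 1)]


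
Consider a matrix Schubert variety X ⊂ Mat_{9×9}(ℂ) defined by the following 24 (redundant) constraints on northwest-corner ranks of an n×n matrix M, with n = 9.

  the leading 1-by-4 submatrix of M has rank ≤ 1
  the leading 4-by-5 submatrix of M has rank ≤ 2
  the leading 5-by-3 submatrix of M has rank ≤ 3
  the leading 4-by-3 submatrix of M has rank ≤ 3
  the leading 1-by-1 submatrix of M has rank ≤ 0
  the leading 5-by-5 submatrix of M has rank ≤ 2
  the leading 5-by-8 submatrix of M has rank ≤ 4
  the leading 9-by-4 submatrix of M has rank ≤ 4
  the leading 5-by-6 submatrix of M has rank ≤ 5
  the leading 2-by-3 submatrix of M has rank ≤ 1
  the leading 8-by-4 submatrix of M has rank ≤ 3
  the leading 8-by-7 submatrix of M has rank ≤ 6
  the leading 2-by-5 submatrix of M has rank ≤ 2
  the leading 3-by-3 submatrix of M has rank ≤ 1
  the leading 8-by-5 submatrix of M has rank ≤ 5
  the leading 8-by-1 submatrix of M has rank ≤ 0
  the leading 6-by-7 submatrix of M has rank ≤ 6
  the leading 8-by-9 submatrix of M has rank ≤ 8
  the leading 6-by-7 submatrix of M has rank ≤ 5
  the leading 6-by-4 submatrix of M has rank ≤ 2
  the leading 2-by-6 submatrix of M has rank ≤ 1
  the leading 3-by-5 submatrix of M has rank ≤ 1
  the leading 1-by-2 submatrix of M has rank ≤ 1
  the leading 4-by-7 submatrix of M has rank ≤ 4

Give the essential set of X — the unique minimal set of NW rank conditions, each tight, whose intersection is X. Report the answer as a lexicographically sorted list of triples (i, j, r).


The tightest implied rank at each (i,j), from the 24 conditions:

  R[1]: 0 1 1 1 1 1 1 1 1
  R[2]: 0 1 1 1 1 1 2 2 2
  R[3]: 0 1 1 1 1 2 3 3 3
  R[4]: 0 1 2 2 2 3 4 4 4
  R[5]: 0 1 2 2 2 3 4 4 5
  R[6]: 0 1 2 2 3 4 5 5 6
  R[7]: 0 1 2 3 4 5 6 6 7
  R[8]: 0 1 2 3 4 5 6 7 8
  R[9]: 1 2 3 4 5 6 7 8 9

so w = (2, 7, 6, 3, 9, 5, 4, 8, 1).

6 SE-corners of the 19-cell Rothe diagram give Ess(w):

[(2, 6, 1), (3, 5, 1), (5, 5, 2), (5, 8, 4), (6, 4, 2), (8, 1, 0)]


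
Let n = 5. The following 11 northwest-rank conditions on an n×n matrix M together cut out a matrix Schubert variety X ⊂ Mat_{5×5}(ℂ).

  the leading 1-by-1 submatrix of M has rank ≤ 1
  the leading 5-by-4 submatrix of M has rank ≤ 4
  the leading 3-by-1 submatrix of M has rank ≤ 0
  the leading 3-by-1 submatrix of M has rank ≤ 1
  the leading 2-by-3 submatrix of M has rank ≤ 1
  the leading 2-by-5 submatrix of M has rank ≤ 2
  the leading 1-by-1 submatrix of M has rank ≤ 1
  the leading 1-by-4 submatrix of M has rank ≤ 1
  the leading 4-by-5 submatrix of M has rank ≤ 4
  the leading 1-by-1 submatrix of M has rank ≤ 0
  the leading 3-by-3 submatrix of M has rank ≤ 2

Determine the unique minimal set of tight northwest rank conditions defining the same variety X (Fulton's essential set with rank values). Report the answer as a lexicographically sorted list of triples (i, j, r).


Computing R[i][j] = min implied NW-rank bound (n=5, 11 conditions):

  i=1: 0 | 1 | 1 | 1 | 1
  i=2: 0 | 1 | 1 | 2 | 2
  i=3: 0 | 1 | 2 | 3 | 3
  i=4: 1 | 2 | 3 | 4 | 4
  i=5: 1 | 2 | 3 | 4 | 5

giving w = (2, 4, 3, 1, 5) via Δ²R.

|D(w)|=4, |Ess(w)|=2:

[(2, 3, 1), (3, 1, 0)]


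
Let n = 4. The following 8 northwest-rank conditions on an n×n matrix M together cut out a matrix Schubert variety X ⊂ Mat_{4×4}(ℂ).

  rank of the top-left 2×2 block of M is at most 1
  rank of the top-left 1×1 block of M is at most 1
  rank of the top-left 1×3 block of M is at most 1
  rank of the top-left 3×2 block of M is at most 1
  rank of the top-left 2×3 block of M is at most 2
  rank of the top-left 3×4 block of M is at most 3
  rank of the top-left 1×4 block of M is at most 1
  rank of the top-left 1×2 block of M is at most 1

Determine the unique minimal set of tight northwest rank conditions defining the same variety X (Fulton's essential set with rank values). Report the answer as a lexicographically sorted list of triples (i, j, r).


Propagating the 8 rank bounds to every northwest block:

  i=1: 1, 1, 1, 1
  i=2: 1, 1, 2, 2
  i=3: 1, 1, 2, 3
  i=4: 1, 2, 3, 4

reading off 1-entries of Δ²R: w = (1, 3, 4, 2).

Fulton essential set (1 of the 2 Rothe cells):

[(3, 2, 1)]


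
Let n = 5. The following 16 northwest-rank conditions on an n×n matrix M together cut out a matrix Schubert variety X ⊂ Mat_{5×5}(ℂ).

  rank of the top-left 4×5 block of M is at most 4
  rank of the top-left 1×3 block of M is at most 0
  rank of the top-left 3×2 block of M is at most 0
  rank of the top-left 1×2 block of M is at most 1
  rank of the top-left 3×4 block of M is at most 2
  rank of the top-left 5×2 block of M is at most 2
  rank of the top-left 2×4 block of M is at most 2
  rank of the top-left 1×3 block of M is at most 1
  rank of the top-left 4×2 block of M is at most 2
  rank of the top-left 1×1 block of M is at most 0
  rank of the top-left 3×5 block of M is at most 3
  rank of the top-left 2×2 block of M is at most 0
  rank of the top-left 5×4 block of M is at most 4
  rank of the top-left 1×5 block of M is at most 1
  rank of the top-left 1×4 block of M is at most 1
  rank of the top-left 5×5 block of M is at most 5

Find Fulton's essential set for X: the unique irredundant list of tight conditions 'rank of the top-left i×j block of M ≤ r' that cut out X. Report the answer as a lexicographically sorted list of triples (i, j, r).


The tightest implied rank at each (i,j), from the 16 conditions:

  R[1]: 0 0 0 1 1
  R[2]: 0 0 1 2 2
  R[3]: 0 0 1 2 3
  R[4]: 1 1 2 3 4
  R[5]: 1 2 3 4 5

the unique w with this rank table is (4, 3, 5, 1, 2).

2 SE-corners of the 7-cell Rothe diagram give Ess(w):

[(1, 3, 0), (3, 2, 0)]


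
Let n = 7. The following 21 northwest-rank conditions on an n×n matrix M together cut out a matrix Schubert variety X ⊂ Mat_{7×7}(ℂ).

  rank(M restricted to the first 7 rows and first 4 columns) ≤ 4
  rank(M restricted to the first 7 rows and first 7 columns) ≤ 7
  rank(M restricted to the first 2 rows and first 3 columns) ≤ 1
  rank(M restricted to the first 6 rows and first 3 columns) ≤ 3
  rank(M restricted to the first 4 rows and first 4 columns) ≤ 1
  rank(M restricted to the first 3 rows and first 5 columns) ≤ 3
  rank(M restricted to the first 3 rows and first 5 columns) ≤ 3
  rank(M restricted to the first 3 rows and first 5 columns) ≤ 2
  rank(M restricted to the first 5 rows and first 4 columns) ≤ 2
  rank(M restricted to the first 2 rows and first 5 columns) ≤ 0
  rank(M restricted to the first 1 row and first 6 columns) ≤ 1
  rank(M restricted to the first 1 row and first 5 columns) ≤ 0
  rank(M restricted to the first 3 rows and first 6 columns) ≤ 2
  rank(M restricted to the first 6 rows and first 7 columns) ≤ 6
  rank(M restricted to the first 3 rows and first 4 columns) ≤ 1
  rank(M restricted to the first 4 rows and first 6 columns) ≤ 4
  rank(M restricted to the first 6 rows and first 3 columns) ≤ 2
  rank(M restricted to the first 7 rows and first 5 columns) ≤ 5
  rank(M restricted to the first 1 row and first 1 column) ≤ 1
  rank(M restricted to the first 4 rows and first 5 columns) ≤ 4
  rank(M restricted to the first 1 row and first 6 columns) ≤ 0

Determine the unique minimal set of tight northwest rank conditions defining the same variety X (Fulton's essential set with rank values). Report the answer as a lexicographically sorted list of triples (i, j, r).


Reconstructing r_w from the 21 given conditions:

  0  0  0  0  0  0  1
  0  0  0  0  0  1  2
  1  1  1  1  1  2  3
  1  1  1  1  2  3  4
  1  2  2  2  3  4  5
  1  2  2  3  4  5  6
  1  2  3  4  5  6  7

reading off 1-entries of Δ²R: w = (7, 6, 1, 5, 2, 4, 3).

ℓ(w)=15; the 4 essential cells (i,j,r):

[(1, 6, 0), (2, 5, 0), (4, 4, 1), (6, 3, 2)]


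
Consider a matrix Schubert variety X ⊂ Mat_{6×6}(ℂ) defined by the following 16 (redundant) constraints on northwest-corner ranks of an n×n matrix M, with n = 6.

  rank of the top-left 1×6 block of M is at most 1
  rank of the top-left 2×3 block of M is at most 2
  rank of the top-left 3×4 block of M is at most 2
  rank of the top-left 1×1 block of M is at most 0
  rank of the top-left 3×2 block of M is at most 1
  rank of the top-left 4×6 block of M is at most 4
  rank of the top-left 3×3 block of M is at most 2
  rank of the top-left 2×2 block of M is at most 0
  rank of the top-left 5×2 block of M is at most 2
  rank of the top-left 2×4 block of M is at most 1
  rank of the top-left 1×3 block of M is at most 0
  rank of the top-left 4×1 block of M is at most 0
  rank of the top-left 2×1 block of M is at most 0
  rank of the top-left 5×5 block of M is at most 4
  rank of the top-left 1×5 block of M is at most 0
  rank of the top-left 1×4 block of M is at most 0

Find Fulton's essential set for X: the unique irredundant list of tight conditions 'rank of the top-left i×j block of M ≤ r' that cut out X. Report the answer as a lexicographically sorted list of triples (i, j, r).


Computing R[i][j] = min implied NW-rank bound (n=6, 16 conditions):

  i=1: 0 0 0 0 0 1
  i=2: 0 0 1 1 1 2
  i=3: 0 1 2 2 2 3
  i=4: 0 1 2 3 3 4
  i=5: 1 2 3 4 4 5
  i=6: 1 2 3 4 5 6

second differences of R give the permutation w = (6, 3, 2, 4, 1, 5).

Fulton essential set (3 of the 9 Rothe cells):

[(1, 5, 0), (2, 2, 0), (4, 1, 0)]


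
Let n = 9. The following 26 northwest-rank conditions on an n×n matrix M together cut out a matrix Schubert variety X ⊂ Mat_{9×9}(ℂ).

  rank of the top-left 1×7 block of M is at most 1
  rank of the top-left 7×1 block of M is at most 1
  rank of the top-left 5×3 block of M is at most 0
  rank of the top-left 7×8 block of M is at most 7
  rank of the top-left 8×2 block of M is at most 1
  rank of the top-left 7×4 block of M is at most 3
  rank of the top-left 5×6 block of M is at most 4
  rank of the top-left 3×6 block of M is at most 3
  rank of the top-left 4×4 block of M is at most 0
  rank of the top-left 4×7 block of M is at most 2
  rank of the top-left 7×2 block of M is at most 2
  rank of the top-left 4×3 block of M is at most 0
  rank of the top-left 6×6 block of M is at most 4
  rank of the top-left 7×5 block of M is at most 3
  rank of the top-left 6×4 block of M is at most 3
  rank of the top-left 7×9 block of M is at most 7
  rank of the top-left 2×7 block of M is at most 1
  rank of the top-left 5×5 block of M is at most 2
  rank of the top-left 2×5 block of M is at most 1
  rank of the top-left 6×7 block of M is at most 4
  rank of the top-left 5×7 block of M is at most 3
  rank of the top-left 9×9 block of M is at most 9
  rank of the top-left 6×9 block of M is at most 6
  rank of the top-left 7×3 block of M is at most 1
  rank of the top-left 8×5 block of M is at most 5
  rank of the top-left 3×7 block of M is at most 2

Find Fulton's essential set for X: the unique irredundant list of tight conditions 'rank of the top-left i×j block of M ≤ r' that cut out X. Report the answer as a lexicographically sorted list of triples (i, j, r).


Reconstructing r_w from the 26 given conditions:

  R[1]: 0 | 0 | 0 | 0 | 1 | 1 | 1 | 1 | 1
  R[2]: 0 | 0 | 0 | 0 | 1 | 1 | 1 | 2 | 2
  R[3]: 0 | 0 | 0 | 0 | 1 | 2 | 2 | 3 | 3
  R[4]: 0 | 0 | 0 | 0 | 1 | 2 | 2 | 3 | 4
  R[5]: 0 | 0 | 0 | 1 | 2 | 3 | 3 | 4 | 5
  R[6]: 1 | 1 | 1 | 2 | 3 | 4 | 4 | 5 | 6
  R[7]: 1 | 1 | 1 | 2 | 3 | 4 | 5 | 6 | 7
  R[8]: 1 | 1 | 2 | 3 | 4 | 5 | 6 | 7 | 8
  R[9]: 1 | 2 | 3 | 4 | 5 | 6 | 7 | 8 | 9

so w = (5, 8, 6, 9, 4, 1, 7, 3, 2).

Rothe diagram D(w) (25 cells), 6 SE-corners (essential conditions):

[(2, 7, 1), (4, 4, 0), (4, 7, 2), (5, 3, 0), (7, 3, 1), (8, 2, 1)]


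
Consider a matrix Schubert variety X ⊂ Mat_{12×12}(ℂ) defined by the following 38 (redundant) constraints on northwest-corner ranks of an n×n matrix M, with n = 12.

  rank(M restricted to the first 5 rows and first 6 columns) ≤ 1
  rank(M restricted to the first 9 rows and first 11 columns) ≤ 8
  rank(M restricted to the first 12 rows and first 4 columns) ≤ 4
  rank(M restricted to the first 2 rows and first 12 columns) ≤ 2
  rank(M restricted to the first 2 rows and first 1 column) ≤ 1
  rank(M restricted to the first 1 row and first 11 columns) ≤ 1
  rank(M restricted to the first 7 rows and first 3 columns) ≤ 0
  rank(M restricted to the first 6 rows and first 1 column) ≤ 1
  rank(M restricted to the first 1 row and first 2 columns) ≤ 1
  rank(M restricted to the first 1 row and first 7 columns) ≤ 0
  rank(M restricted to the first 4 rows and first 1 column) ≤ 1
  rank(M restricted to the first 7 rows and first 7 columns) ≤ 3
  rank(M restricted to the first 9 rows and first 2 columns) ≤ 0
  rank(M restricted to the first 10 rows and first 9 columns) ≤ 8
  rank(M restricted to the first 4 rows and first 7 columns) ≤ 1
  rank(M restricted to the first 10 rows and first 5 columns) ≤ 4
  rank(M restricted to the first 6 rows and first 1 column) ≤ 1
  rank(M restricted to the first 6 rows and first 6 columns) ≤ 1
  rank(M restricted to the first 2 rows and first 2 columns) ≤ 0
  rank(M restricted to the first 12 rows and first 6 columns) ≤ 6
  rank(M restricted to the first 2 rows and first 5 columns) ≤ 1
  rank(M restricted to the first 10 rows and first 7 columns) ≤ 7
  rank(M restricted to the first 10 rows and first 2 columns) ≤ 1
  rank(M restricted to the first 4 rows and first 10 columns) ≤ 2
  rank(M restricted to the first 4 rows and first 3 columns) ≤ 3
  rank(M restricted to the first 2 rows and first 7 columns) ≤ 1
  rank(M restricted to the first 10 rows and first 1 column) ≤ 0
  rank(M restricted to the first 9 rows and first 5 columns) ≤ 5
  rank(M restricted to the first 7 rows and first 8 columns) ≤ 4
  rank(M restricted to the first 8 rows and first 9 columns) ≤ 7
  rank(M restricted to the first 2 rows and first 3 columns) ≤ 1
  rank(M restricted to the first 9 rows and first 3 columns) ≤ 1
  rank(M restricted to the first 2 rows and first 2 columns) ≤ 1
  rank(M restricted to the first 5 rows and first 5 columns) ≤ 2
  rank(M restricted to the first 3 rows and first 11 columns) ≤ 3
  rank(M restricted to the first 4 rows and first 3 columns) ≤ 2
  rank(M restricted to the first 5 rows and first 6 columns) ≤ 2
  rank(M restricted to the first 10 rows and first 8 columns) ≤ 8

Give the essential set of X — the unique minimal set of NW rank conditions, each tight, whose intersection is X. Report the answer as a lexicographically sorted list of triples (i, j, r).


Computing R[i][j] = min implied NW-rank bound (n=12, 38 conditions):

  row 1: 0  0  0  0  0  0  0  1  1  1  1  1
  row 2: 0  0  0  1  1  1  1  2  2  2  2  2
  row 3: 0  0  0  1  1  1  1  2  2  2  3  3
  row 4: 0  0  0  1  1  1  1  2  2  2  3  4
  row 5: 0  0  0  1  1  1  2  3  3  3  4  5
  row 6: 0  0  0  1  1  1  2  3  4  4  5  6
  row 7: 0  0  0  1  2  2  3  4  5  5  6  7
  row 8: 0  0  1  2  3  3  4  5  6  6  7  8
  row 9: 0  0  1  2  3  4  5  6  7  7  8  9
  row 10: 0  1  2  3  4  5  6  7  8  8  9  10
  row 11: 1  2  3  4  5  6  7  8  9  9  10  11
  row 12: 1  2  3  4  5  6  7  8  9  10  11  12

hence w(1..12) = (8, 4, 11, 12, 7, 9, 5, 3, 6, 2, 1, 10).

|D(w)|=44, |Ess(w)|=7:

[(1, 7, 0), (4, 7, 1), (4, 10, 2), (6, 6, 1), (7, 3, 0), (9, 2, 0), (10, 1, 0)]


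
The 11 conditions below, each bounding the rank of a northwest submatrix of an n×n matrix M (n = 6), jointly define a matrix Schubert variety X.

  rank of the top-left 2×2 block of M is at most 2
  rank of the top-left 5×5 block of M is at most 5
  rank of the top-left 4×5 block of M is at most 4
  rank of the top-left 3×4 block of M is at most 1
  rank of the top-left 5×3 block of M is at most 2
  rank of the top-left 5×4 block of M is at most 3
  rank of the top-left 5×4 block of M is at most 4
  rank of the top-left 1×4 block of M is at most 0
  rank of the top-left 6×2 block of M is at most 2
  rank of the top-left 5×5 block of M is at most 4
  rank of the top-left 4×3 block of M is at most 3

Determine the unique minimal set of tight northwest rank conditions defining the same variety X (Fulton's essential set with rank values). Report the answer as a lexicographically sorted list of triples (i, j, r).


Reconstructing r_w from the 11 given conditions:

  i=1: 0, 0, 0, 0, 1, 1
  i=2: 1, 1, 1, 1, 2, 2
  i=3: 1, 1, 1, 1, 2, 3
  i=4: 1, 2, 2, 2, 3, 4
  i=5: 1, 2, 2, 3, 4, 5
  i=6: 1, 2, 3, 4, 5, 6

giving w = (5, 1, 6, 2, 4, 3) via Δ²R.

Rothe diagram D(w) (8 cells), 3 SE-corners (essential conditions):

[(1, 4, 0), (3, 4, 1), (5, 3, 2)]


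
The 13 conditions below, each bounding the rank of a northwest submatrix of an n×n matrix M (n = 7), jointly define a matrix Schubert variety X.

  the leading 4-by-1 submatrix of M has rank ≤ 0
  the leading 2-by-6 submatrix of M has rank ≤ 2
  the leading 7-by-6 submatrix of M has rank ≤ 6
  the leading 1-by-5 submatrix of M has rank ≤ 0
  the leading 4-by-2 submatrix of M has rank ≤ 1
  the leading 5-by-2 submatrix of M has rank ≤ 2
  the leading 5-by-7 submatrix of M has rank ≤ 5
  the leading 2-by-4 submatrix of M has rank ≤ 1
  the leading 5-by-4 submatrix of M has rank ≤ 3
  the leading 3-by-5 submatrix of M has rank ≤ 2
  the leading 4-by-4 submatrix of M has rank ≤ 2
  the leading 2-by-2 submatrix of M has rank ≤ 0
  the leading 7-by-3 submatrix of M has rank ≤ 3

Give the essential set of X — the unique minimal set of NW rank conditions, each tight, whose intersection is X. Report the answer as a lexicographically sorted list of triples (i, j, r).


Recovering R(i,j) via the rank-extension bound from the 13 conditions:

  0 | 0 | 0 | 0 | 0 | 1 | 1
  0 | 0 | 1 | 1 | 1 | 2 | 2
  0 | 1 | 2 | 2 | 2 | 3 | 3
  0 | 1 | 2 | 2 | 3 | 4 | 4
  1 | 2 | 3 | 3 | 4 | 5 | 5
  1 | 2 | 3 | 4 | 5 | 6 | 6
  1 | 2 | 3 | 4 | 5 | 6 | 7

reading off 1-entries of Δ²R: w = (6, 3, 2, 5, 1, 4, 7).

ℓ(w)=10; the 4 essential cells (i,j,r):

[(1, 5, 0), (2, 2, 0), (4, 1, 0), (4, 4, 2)]


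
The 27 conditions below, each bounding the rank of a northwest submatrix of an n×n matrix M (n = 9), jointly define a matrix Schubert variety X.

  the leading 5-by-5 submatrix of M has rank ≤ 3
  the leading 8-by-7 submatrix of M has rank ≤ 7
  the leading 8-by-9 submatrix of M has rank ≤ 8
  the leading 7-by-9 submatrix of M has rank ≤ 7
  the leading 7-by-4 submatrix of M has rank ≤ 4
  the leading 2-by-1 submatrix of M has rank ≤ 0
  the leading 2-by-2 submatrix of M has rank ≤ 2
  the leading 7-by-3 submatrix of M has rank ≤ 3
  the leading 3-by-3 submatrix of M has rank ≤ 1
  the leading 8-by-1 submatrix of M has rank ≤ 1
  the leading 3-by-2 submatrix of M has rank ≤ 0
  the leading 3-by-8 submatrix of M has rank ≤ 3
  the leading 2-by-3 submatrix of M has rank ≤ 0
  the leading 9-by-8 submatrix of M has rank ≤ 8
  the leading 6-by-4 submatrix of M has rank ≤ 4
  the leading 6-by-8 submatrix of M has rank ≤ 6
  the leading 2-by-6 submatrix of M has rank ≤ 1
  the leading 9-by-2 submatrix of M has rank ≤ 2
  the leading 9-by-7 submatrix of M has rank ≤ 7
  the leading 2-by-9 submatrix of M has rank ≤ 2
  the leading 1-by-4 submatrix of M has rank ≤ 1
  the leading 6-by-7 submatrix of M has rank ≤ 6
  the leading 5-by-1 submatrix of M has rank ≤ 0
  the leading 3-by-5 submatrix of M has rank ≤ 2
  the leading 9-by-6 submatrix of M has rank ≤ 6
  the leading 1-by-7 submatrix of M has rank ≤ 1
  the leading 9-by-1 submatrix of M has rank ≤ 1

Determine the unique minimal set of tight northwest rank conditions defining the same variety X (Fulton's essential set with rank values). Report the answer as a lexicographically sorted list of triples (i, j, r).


Rank table r_w(9×9) implied by the 27 constraints:

  i=1: 0 0 0 1 1 1 1 1 1
  i=2: 0 0 0 1 1 1 2 2 2
  i=3: 0 0 1 2 2 2 3 3 3
  i=4: 0 1 2 3 3 3 4 4 4
  i=5: 0 1 2 3 3 4 5 5 5
  i=6: 1 2 3 4 4 5 6 6 6
  i=7: 1 2 3 4 5 6 7 7 7
  i=8: 1 2 3 4 5 6 7 8 8
  i=9: 1 2 3 4 5 6 7 8 9

so w = (4, 7, 3, 2, 6, 1, 5, 8, 9).

Rothe diagram D(w) (13 cells), 5 SE-corners (essential conditions):

[(2, 3, 0), (2, 6, 1), (3, 2, 0), (5, 1, 0), (5, 5, 3)]


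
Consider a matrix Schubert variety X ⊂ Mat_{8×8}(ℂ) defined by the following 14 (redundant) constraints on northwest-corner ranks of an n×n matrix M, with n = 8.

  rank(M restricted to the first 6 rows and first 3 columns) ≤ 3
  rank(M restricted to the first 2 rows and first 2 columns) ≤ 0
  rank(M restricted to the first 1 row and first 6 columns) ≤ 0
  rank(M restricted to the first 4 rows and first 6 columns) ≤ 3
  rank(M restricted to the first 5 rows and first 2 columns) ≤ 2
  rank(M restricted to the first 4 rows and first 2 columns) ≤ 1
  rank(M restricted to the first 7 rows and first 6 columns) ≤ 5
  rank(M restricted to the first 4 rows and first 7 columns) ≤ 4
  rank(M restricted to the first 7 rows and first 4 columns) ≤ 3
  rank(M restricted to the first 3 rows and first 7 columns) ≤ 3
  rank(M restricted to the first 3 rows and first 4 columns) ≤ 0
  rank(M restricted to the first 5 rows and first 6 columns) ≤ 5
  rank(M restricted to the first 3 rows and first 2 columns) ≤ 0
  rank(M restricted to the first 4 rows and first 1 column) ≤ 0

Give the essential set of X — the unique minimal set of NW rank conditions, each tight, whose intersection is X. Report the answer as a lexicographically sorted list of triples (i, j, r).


Rank table r_w(8×8) implied by the 14 constraints:

  i=1: 0 0 0 0 0 0 1 1
  i=2: 0 0 0 0 1 1 2 2
  i=3: 0 0 0 0 1 2 3 3
  i=4: 0 1 1 1 2 3 4 4
  i=5: 1 2 2 2 3 4 5 5
  i=6: 1 2 3 3 4 5 6 6
  i=7: 1 2 3 3 4 5 6 7
  i=8: 1 2 3 4 5 6 7 8

reading off 1-entries of Δ²R: w = (7, 5, 6, 2, 1, 3, 8, 4).

Fulton essential set (4 of the 16 Rothe cells):

[(1, 6, 0), (3, 4, 0), (4, 1, 0), (7, 4, 3)]


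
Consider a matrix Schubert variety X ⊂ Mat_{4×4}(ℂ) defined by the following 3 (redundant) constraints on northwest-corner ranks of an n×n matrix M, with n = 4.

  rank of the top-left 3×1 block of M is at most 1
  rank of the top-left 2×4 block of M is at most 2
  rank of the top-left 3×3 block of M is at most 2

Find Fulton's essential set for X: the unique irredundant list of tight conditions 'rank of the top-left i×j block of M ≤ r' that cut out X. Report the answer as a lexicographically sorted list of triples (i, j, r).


Propagating the 3 rank bounds to every northwest block:

  1 | 1 | 1 | 1
  1 | 2 | 2 | 2
  1 | 2 | 2 | 3
  1 | 2 | 3 | 4

second differences of R give the permutation w = (1, 2, 4, 3).

Rothe diagram D(w) (1 cell), 1 SE-corner (essential condition):

[(3, 3, 2)]


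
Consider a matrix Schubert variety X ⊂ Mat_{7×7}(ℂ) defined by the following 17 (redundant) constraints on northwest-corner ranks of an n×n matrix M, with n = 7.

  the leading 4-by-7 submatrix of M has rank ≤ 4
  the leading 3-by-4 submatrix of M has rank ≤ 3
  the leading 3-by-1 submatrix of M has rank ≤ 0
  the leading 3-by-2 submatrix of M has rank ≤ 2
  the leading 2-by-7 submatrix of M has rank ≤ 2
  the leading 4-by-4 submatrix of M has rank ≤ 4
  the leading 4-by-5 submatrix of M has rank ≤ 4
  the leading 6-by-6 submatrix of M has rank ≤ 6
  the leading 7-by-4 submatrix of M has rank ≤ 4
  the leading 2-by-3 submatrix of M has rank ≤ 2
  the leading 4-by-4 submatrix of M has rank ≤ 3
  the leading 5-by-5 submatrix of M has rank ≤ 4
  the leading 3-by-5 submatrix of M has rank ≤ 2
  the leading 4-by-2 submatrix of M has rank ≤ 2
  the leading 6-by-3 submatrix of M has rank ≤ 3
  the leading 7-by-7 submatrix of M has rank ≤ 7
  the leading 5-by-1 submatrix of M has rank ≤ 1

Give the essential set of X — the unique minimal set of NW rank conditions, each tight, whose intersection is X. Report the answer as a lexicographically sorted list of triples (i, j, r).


Propagating the 17 rank bounds to every northwest block:

  0  1  1  1  1  1  1
  0  1  2  2  2  2  2
  0  1  2  2  2  3  3
  1  2  3  3  3  4  4
  1  2  3  4  4  5  5
  1  2  3  4  5  6  6
  1  2  3  4  5  6  7

hence w(1..7) = (2, 3, 6, 1, 4, 5, 7).

2 SE-corners of the 5-cell Rothe diagram give Ess(w):

[(3, 1, 0), (3, 5, 2)]


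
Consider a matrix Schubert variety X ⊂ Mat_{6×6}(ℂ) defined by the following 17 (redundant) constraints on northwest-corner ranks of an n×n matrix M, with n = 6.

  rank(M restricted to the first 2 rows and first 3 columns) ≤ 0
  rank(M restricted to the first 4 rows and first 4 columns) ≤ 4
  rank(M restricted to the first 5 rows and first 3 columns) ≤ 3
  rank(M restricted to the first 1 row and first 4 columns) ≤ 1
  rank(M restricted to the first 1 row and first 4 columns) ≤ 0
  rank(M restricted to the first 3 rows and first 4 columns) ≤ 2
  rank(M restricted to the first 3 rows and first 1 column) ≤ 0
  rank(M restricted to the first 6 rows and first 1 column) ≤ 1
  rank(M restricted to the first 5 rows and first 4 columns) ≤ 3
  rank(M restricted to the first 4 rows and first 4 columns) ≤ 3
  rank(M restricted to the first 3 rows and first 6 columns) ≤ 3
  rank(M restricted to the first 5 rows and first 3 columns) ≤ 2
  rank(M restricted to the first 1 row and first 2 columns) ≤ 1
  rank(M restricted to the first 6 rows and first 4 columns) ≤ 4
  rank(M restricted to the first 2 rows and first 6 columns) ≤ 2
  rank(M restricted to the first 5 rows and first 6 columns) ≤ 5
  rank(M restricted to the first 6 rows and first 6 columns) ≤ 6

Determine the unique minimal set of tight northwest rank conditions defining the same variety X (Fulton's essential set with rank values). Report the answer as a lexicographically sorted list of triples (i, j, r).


Recovering R(i,j) via the rank-extension bound from the 17 conditions:

  0 0 0 0 1 1
  0 0 0 1 2 2
  0 1 1 2 3 3
  1 2 2 3 4 4
  1 2 2 3 4 5
  1 2 3 4 5 6

so w = (5, 4, 2, 1, 6, 3).

|D(w)|=9, |Ess(w)|=4:

[(1, 4, 0), (2, 3, 0), (3, 1, 0), (5, 3, 2)]


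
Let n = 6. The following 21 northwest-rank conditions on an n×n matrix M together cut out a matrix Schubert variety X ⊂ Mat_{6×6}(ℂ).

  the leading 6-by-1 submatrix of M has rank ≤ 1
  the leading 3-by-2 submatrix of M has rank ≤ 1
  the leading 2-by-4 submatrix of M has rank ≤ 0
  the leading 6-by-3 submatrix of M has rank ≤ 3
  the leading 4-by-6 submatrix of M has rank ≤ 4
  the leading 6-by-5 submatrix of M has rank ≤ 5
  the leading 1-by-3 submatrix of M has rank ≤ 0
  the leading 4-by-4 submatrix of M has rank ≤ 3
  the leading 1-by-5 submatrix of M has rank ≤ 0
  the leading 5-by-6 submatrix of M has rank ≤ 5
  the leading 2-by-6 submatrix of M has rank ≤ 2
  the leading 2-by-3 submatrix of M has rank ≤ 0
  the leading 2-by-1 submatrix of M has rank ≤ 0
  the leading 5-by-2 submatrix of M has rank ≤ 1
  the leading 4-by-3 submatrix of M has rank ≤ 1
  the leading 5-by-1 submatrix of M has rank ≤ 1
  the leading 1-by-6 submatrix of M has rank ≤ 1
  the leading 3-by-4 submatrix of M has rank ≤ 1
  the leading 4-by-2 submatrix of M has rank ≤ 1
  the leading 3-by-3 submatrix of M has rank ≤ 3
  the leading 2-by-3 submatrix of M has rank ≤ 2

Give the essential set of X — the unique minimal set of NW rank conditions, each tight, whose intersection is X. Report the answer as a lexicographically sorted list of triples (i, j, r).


Reconstructing r_w from the 21 given conditions:

  R[1]: 0 | 0 | 0 | 0 | 0 | 1
  R[2]: 0 | 0 | 0 | 0 | 1 | 2
  R[3]: 1 | 1 | 1 | 1 | 2 | 3
  R[4]: 1 | 1 | 1 | 2 | 3 | 4
  R[5]: 1 | 1 | 2 | 3 | 4 | 5
  R[6]: 1 | 2 | 3 | 4 | 5 | 6

so w = (6, 5, 1, 4, 3, 2).

ℓ(w)=12; the 4 essential cells (i,j,r):

[(1, 5, 0), (2, 4, 0), (4, 3, 1), (5, 2, 1)]


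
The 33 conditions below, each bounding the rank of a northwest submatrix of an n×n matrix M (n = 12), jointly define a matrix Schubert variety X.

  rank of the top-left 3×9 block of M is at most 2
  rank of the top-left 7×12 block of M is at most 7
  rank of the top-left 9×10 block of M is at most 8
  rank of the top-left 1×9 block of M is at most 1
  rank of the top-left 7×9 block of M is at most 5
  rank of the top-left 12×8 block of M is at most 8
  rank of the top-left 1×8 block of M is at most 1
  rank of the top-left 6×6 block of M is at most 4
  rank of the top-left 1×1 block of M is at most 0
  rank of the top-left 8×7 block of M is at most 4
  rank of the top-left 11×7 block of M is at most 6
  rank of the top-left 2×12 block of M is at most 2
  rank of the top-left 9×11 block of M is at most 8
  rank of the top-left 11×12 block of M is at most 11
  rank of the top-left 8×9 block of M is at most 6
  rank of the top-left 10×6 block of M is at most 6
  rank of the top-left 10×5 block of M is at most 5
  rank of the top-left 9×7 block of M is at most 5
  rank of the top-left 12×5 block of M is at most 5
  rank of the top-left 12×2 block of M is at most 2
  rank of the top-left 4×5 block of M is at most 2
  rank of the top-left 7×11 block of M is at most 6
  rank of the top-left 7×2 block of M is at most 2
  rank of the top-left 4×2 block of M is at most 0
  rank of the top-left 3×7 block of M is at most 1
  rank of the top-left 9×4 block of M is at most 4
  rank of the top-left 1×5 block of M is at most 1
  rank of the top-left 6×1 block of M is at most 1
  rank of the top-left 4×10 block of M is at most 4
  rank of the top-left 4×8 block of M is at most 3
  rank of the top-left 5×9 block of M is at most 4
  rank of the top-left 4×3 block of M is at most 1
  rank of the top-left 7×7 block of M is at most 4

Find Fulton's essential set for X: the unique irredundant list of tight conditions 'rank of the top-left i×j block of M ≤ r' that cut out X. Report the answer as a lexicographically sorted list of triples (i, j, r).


Computing R[i][j] = min implied NW-rank bound (n=12, 33 conditions):

  i=1: 0, 0, 1, 1, 1, 1, 1, 1, 1, 1, 1, 1
  i=2: 0, 0, 1, 1, 1, 1, 1, 2, 2, 2, 2, 2
  i=3: 0, 0, 1, 1, 1, 1, 1, 2, 2, 3, 3, 3
  i=4: 0, 0, 1, 2, 2, 2, 2, 3, 3, 4, 4, 4
  i=5: 1, 1, 2, 3, 3, 3, 3, 4, 4, 5, 5, 5
  i=6: 1, 2, 3, 4, 4, 4, 4, 5, 5, 6, 6, 6
  i=7: 1, 2, 3, 4, 4, 4, 4, 5, 5, 6, 6, 7
  i=8: 1, 2, 3, 4, 4, 4, 4, 5, 6, 7, 7, 8
  i=9: 1, 2, 3, 4, 5, 5, 5, 6, 7, 8, 8, 9
  i=10: 1, 2, 3, 4, 5, 6, 6, 7, 8, 9, 9, 10
  i=11: 1, 2, 3, 4, 5, 6, 6, 7, 8, 9, 10, 11
  i=12: 1, 2, 3, 4, 5, 6, 7, 8, 9, 10, 11, 12

second differences of R give the permutation w = (3, 8, 10, 4, 1, 2, 12, 9, 5, 6, 11, 7).

|D(w)|=26, |Ess(w)|=7:

[(3, 7, 1), (3, 9, 2), (4, 2, 0), (7, 9, 5), (7, 11, 6), (8, 7, 4), (11, 7, 6)]


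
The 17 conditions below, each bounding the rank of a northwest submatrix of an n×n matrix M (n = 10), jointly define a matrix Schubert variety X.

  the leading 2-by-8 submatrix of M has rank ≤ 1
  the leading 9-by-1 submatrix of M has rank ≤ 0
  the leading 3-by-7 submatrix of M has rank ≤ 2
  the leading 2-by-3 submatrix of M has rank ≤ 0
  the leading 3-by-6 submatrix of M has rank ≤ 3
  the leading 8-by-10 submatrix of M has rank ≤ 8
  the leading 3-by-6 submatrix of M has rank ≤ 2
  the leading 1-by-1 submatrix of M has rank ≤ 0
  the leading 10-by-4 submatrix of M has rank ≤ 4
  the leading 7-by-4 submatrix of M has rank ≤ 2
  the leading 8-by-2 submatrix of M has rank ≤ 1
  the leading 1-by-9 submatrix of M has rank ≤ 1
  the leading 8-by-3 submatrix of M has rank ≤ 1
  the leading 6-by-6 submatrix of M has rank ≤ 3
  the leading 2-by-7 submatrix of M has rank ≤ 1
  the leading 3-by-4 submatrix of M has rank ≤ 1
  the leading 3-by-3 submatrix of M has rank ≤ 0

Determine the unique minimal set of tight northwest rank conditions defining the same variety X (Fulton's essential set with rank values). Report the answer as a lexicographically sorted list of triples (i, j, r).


Computing R[i][j] = min implied NW-rank bound (n=10, 17 conditions):

  i=1: 0  0  0  1  1  1  1  1  1  1
  i=2: 0  0  0  1  1  1  1  1  2  2
  i=3: 0  0  0  1  2  2  2  2  3  3
  i=4: 0  1  1  2  3  3  3  3  4  4
  i=5: 0  1  1  2  3  3  4  4  5  5
  i=6: 0  1  1  2  3  3  4  5  6  6
  i=7: 0  1  1  2  3  4  5  6  7  7
  i=8: 0  1  1  2  3  4  5  6  7  8
  i=9: 0  1  2  3  4  5  6  7  8  9
  i=10: 1  2  3  4  5  6  7  8  9  10

so w = (4, 9, 5, 2, 7, 8, 6, 10, 3, 1).

ℓ(w)=25; the 5 essential cells (i,j,r):

[(2, 8, 1), (3, 3, 0), (6, 6, 3), (8, 3, 1), (9, 1, 0)]


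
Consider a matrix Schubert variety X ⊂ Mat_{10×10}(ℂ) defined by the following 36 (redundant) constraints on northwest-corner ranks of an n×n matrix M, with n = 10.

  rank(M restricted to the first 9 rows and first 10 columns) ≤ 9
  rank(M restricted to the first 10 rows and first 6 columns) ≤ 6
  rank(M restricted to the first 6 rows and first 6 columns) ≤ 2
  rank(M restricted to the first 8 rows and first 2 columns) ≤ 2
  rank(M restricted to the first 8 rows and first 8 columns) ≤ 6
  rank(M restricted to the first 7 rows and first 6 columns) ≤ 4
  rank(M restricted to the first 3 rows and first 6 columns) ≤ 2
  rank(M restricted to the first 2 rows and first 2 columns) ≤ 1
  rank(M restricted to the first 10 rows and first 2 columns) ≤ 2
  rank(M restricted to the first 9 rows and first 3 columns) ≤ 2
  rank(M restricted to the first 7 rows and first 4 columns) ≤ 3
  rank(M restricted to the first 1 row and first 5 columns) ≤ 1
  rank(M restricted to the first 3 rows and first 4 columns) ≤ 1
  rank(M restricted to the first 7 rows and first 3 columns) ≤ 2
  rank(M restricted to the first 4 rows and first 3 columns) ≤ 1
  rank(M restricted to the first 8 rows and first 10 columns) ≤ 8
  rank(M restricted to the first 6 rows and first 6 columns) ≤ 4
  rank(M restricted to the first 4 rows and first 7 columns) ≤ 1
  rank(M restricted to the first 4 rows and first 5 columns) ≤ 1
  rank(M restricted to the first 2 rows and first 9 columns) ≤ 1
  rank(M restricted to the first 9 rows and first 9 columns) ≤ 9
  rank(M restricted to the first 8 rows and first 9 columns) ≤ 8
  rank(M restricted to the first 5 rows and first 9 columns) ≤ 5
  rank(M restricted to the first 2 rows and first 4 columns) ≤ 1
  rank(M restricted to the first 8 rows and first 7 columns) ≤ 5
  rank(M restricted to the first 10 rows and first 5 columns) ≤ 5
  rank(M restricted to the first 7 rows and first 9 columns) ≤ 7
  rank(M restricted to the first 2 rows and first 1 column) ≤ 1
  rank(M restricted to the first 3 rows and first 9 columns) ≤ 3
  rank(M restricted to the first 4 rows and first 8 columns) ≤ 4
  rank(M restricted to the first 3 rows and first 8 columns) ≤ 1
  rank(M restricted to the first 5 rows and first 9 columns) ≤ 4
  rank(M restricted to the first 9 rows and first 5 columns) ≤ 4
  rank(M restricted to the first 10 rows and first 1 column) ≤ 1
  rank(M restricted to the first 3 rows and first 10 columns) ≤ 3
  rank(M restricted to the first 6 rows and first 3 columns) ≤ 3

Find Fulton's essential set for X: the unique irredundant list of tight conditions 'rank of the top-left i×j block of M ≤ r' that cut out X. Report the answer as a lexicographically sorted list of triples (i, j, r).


Recovering R(i,j) via the rank-extension bound from the 36 conditions:

  i=1: 1 | 1 | 1 | 1 | 1 | 1 | 1 | 1 | 1 | 1
  i=2: 1 | 1 | 1 | 1 | 1 | 1 | 1 | 1 | 1 | 2
  i=3: 1 | 1 | 1 | 1 | 1 | 1 | 1 | 1 | 2 | 3
  i=4: 1 | 1 | 1 | 1 | 1 | 1 | 1 | 2 | 3 | 4
  i=5: 1 | 2 | 2 | 2 | 2 | 2 | 2 | 3 | 4 | 5
  i=6: 1 | 2 | 2 | 2 | 2 | 2 | 3 | 4 | 5 | 6
  i=7: 1 | 2 | 2 | 3 | 3 | 3 | 4 | 5 | 6 | 7
  i=8: 1 | 2 | 2 | 3 | 4 | 4 | 5 | 6 | 7 | 8
  i=9: 1 | 2 | 2 | 3 | 4 | 5 | 6 | 7 | 8 | 9
  i=10: 1 | 2 | 3 | 4 | 5 | 6 | 7 | 8 | 9 | 10

giving w = (1, 10, 9, 8, 2, 7, 4, 5, 6, 3) via Δ²R.

Fulton essential set (5 of the 28 Rothe cells):

[(2, 9, 1), (3, 8, 1), (4, 7, 1), (6, 6, 2), (9, 3, 2)]


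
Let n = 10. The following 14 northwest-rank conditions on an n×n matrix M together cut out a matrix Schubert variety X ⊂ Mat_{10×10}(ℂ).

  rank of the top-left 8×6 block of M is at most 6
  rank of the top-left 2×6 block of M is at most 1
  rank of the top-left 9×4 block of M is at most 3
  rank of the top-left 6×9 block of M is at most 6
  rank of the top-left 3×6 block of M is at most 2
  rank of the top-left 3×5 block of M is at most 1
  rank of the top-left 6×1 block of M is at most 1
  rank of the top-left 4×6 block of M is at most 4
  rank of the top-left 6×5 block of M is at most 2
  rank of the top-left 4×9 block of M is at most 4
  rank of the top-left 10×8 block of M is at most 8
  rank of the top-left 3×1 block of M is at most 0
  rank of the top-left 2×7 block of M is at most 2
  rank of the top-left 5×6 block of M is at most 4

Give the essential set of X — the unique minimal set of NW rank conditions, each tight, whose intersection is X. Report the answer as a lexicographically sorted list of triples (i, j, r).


Recovering R(i,j) via the rank-extension bound from the 14 conditions:

  i=1: 0  1  1  1  1  1  1  1  1  1
  i=2: 0  1  1  1  1  1  2  2  2  2
  i=3: 0  1  1  1  1  2  3  3  3  3
  i=4: 1  2  2  2  2  3  4  4  4  4
  i=5: 1  2  2  2  2  3  4  5  5  5
  i=6: 1  2  2  2  2  3  4  5  6  6
  i=7: 1  2  3  3  3  4  5  6  7  7
  i=8: 1  2  3  3  4  5  6  7  8  8
  i=9: 1  2  3  3  4  5  6  7  8  9
  i=10: 1  2  3  4  5  6  7  8  9  10

the unique w with this rank table is (2, 7, 6, 1, 8, 9, 3, 5, 10, 4).

ℓ(w)=18; the 5 essential cells (i,j,r):

[(2, 6, 1), (3, 1, 0), (3, 5, 1), (6, 5, 2), (9, 4, 3)]


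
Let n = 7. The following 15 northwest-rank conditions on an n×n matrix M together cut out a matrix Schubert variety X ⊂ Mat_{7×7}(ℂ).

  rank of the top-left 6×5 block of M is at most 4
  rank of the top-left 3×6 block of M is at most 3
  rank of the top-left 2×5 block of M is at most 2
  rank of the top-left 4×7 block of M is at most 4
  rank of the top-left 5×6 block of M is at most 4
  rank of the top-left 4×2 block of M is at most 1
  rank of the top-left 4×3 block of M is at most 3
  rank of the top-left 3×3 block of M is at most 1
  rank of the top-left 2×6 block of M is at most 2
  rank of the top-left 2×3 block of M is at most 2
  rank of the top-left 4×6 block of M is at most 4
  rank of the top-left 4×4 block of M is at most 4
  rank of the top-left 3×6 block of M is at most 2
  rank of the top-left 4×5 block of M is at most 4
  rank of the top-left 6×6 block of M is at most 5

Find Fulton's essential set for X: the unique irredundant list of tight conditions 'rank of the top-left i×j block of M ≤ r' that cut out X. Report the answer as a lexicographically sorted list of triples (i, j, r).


Rank table r_w(7×7) implied by the 15 constraints:

  R[1]: 1 | 1 | 1 | 1 | 1 | 1 | 1
  R[2]: 1 | 1 | 1 | 2 | 2 | 2 | 2
  R[3]: 1 | 1 | 1 | 2 | 2 | 2 | 3
  R[4]: 1 | 1 | 2 | 3 | 3 | 3 | 4
  R[5]: 1 | 2 | 3 | 4 | 4 | 4 | 5
  R[6]: 1 | 2 | 3 | 4 | 4 | 5 | 6
  R[7]: 1 | 2 | 3 | 4 | 5 | 6 | 7

reading off 1-entries of Δ²R: w = (1, 4, 7, 3, 2, 6, 5).

ℓ(w)=8; the 4 essential cells (i,j,r):

[(3, 3, 1), (3, 6, 2), (4, 2, 1), (6, 5, 4)]
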